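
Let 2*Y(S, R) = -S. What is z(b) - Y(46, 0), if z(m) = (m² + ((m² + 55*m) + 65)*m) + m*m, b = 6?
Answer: 2681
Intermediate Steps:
z(m) = 2*m² + m*(65 + m² + 55*m) (z(m) = (m² + (65 + m² + 55*m)*m) + m² = (m² + m*(65 + m² + 55*m)) + m² = 2*m² + m*(65 + m² + 55*m))
Y(S, R) = -S/2 (Y(S, R) = (-S)/2 = -S/2)
z(b) - Y(46, 0) = 6*(65 + 6² + 57*6) - (-1)*46/2 = 6*(65 + 36 + 342) - 1*(-23) = 6*443 + 23 = 2658 + 23 = 2681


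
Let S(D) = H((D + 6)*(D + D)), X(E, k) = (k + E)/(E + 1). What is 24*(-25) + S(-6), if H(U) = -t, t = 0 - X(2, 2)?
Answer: -1796/3 ≈ -598.67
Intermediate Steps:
X(E, k) = (E + k)/(1 + E)
t = -4/3 (t = 0 - (2 + 2)/(1 + 2) = 0 - 4/3 = -4/3 ≈ -1.3333)
H(U) = 4/3 (H(U) = -1*(-4/3) = 4/3)
S(D) = 4/3
24*(-25) + S(-6) = 24*(-25) + 4/3 = -600 + 4/3 = -1796/3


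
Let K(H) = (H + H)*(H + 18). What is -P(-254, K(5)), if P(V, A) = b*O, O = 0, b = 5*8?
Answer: 0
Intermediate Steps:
b = 40
K(H) = 2*H*(18 + H) (K(H) = (2*H)*(18 + H) = 2*H*(18 + H))
P(V, A) = 0 (P(V, A) = 40*0 = 0)
-P(-254, K(5)) = -1*0 = 0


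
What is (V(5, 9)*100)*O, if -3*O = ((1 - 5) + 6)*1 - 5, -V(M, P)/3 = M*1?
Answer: -1500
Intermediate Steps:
V(M, P) = -3*M
O = 1 (O = -(((1 - 5) + 6)*1 - 5)/3 = -((-4 + 6)*1 - 5)/3 = -(2*1 - 5)/3 = -(2 - 5)/3 = -1/3*(-3) = 1)
(V(5, 9)*100)*O = (-3*5*100)*1 = -15*100*1 = -1500*1 = -1500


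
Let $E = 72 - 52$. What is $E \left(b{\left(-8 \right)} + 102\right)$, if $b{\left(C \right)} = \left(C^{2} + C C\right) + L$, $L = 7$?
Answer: $4740$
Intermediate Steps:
$b{\left(C \right)} = 7 + 2 C^{2}$ ($b{\left(C \right)} = \left(C^{2} + C C\right) + 7 = \left(C^{2} + C^{2}\right) + 7 = 2 C^{2} + 7 = 7 + 2 C^{2}$)
$E = 20$ ($E = 72 - 52 = 20$)
$E \left(b{\left(-8 \right)} + 102\right) = 20 \left(\left(7 + 2 \left(-8\right)^{2}\right) + 102\right) = 20 \left(\left(7 + 2 \cdot 64\right) + 102\right) = 20 \left(\left(7 + 128\right) + 102\right) = 20 \left(135 + 102\right) = 20 \cdot 237 = 4740$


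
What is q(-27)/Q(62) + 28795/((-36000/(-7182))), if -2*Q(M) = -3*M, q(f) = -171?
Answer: 71210271/12400 ≈ 5742.8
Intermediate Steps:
Q(M) = 3*M/2 (Q(M) = -(-3)*M/2 = 3*M/2)
q(-27)/Q(62) + 28795/((-36000/(-7182))) = -171/((3/2)*62) + 28795/((-36000/(-7182))) = -171/93 + 28795/((-36000*(-1/7182))) = -171*1/93 + 28795/(2000/399) = -57/31 + 28795*(399/2000) = -57/31 + 2297841/400 = 71210271/12400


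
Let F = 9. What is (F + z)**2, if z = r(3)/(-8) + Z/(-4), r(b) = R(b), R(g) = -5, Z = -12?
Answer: 10201/64 ≈ 159.39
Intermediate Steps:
r(b) = -5
z = 29/8 (z = -5/(-8) - 12/(-4) = -5*(-1/8) - 12*(-1/4) = 5/8 + 3 = 29/8 ≈ 3.6250)
(F + z)**2 = (9 + 29/8)**2 = (101/8)**2 = 10201/64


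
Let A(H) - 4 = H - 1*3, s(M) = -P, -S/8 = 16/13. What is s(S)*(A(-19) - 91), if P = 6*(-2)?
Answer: -1308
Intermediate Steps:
S = -128/13 ≈ -9.8462
P = -12
s(M) = 12 (s(M) = -1*(-12) = 12)
A(H) = 1 + H (A(H) = 4 + (H - 1*3) = 4 + (H - 3) = 4 + (-3 + H) = 1 + H)
s(S)*(A(-19) - 91) = 12*((1 - 19) - 91) = 12*(-18 - 91) = 12*(-109) = -1308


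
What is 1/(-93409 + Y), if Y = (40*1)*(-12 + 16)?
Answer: -1/93249 ≈ -1.0724e-5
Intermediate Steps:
Y = 160 (Y = 40*4 = 160)
1/(-93409 + Y) = 1/(-93409 + 160) = 1/(-93249) = -1/93249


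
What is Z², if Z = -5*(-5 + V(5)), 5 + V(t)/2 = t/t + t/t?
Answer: 3025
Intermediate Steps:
V(t) = -6 (V(t) = -10 + 2*(t/t + t/t) = -10 + 2*(1 + 1) = -10 + 2*2 = -10 + 4 = -6)
Z = 55 (Z = -5*(-5 - 6) = -5*(-11) = 55)
Z² = 55² = 3025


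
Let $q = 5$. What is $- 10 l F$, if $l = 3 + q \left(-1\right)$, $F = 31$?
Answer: $620$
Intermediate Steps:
$l = -2$ ($l = 3 + 5 \left(-1\right) = 3 - 5 = -2$)
$- 10 l F = \left(-10\right) \left(-2\right) 31 = 20 \cdot 31 = 620$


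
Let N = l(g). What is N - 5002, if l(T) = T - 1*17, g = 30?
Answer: -4989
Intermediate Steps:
l(T) = -17 + T (l(T) = T - 17 = -17 + T)
N = 13 (N = -17 + 30 = 13)
N - 5002 = 13 - 5002 = -4989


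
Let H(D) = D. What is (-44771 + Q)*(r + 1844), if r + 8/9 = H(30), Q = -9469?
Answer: -304792640/3 ≈ -1.0160e+8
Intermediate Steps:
r = 262/9 (r = -8/9 + 30 = 262/9 ≈ 29.111)
(-44771 + Q)*(r + 1844) = (-44771 - 9469)*(262/9 + 1844) = -54240*16858/9 = -304792640/3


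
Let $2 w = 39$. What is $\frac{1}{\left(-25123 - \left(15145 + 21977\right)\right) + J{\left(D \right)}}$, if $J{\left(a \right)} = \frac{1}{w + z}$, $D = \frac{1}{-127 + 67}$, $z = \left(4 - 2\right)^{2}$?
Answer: $- \frac{47}{2925513} \approx -1.6066 \cdot 10^{-5}$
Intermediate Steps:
$z = 4$ ($z = 2^{2} = 4$)
$w = \frac{39}{2}$ ($w = \frac{1}{2} \cdot 39 = \frac{39}{2} \approx 19.5$)
$D = - \frac{1}{60}$ ($D = \frac{1}{-60} = - \frac{1}{60} \approx -0.016667$)
$J{\left(a \right)} = \frac{2}{47}$ ($J{\left(a \right)} = \frac{1}{\frac{39}{2} + 4} = \frac{1}{\frac{47}{2}} = \frac{2}{47}$)
$\frac{1}{\left(-25123 - \left(15145 + 21977\right)\right) + J{\left(D \right)}} = \frac{1}{\left(-25123 - \left(15145 + 21977\right)\right) + \frac{2}{47}} = \frac{1}{\left(-25123 - 37122\right) + \frac{2}{47}} = \frac{1}{-62245 + \frac{2}{47}} = \frac{1}{- \frac{2925513}{47}} = - \frac{47}{2925513}$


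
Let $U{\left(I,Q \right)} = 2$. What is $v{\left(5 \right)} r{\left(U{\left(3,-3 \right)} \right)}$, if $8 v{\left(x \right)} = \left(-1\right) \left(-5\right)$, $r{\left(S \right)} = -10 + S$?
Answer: $-5$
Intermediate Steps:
$v{\left(x \right)} = \frac{5}{8}$ ($v{\left(x \right)} = \frac{\left(-1\right) \left(-5\right)}{8} = \frac{1}{8} \cdot 5 = \frac{5}{8}$)
$v{\left(5 \right)} r{\left(U{\left(3,-3 \right)} \right)} = \frac{5 \left(-10 + 2\right)}{8} = \frac{5}{8} \left(-8\right) = -5$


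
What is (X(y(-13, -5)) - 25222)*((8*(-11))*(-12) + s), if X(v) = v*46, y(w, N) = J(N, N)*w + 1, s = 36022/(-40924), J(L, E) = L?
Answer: -239496328073/10231 ≈ -2.3409e+7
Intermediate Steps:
s = -18011/20462 (s = 36022*(-1/40924) = -18011/20462 ≈ -0.88022)
y(w, N) = 1 + N*w (y(w, N) = N*w + 1 = 1 + N*w)
X(v) = 46*v
(X(y(-13, -5)) - 25222)*((8*(-11))*(-12) + s) = (46*(1 - 5*(-13)) - 25222)*((8*(-11))*(-12) - 18011/20462) = (46*(1 + 65) - 25222)*(-88*(-12) - 18011/20462) = (46*66 - 25222)*(1056 - 18011/20462) = (3036 - 25222)*(21589861/20462) = -22186*21589861/20462 = -239496328073/10231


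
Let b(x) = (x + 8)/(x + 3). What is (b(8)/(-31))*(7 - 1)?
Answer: -96/341 ≈ -0.28153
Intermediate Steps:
b(x) = (8 + x)/(3 + x)
(b(8)/(-31))*(7 - 1) = (((8 + 8)/(3 + 8))/(-31))*(7 - 1) = ((16/11)*(-1/31))*6 = -16/341*6 = -96/341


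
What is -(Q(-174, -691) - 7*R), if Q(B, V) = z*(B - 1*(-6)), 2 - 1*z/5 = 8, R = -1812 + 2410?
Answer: -854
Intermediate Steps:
R = 598
z = -30 (z = 10 - 5*8 = 10 - 40 = -30)
Q(B, V) = -180 - 30*B (Q(B, V) = -30*(B - 1*(-6)) = -30*(B + 6) = -30*(6 + B) = -180 - 30*B)
-(Q(-174, -691) - 7*R) = -((-180 - 30*(-174)) - 7*598) = -((-180 + 5220) - 1*4186) = -(5040 - 4186) = -1*854 = -854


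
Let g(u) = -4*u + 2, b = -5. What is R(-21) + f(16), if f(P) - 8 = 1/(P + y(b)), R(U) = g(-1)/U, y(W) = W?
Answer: 601/77 ≈ 7.8052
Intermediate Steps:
g(u) = 2 - 4*u
R(U) = 6/U (R(U) = (2 - 4*(-1))/U = (2 + 4)/U = 6/U)
f(P) = 8 + 1/(-5 + P) (f(P) = 8 + 1/(P - 5) = 8 + 1/(-5 + P))
R(-21) + f(16) = 6/(-21) + (-39 + 8*16)/(-5 + 16) = 6*(-1/21) + (-39 + 128)/11 = -2/7 + (1/11)*89 = -2/7 + 89/11 = 601/77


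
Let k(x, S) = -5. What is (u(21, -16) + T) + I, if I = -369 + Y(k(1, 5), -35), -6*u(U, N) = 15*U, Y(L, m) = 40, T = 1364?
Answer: 1965/2 ≈ 982.50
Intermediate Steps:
u(U, N) = -5*U/2
I = -329 (I = -369 + 40 = -329)
(u(21, -16) + T) + I = (-5/2*21 + 1364) - 329 = (-105/2 + 1364) - 329 = 2623/2 - 329 = 1965/2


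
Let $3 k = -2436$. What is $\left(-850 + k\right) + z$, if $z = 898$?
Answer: $-764$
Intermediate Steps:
$k = -812$ ($k = \frac{1}{3} \left(-2436\right) = -812$)
$\left(-850 + k\right) + z = \left(-850 - 812\right) + 898 = -1662 + 898 = -764$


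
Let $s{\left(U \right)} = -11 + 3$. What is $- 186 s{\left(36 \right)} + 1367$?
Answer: $2855$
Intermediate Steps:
$s{\left(U \right)} = -8$
$- 186 s{\left(36 \right)} + 1367 = \left(-186\right) \left(-8\right) + 1367 = 1488 + 1367 = 2855$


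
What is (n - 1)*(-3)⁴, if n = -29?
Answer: -2430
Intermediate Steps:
(n - 1)*(-3)⁴ = (-29 - 1)*(-3)⁴ = -30*81 = -2430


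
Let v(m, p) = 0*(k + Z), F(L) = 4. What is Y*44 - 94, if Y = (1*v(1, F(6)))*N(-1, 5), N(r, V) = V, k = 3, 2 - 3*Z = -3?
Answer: -94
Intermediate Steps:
Z = 5/3 (Z = ⅔ - ⅓*(-3) = ⅔ + 1 = 5/3 ≈ 1.6667)
v(m, p) = 0 (v(m, p) = 0*(3 + 5/3) = 0*(14/3) = 0)
Y = 0 (Y = (1*0)*5 = 0*5 = 0)
Y*44 - 94 = 0*44 - 94 = 0 - 94 = -94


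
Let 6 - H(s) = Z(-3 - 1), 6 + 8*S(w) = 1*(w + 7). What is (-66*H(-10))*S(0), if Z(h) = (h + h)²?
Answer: 957/2 ≈ 478.50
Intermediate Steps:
S(w) = ⅛ + w/8 (S(w) = -¾ + (1*(w + 7))/8 = -¾ + (1*(7 + w))/8 = -¾ + (7 + w)/8 = -¾ + (7/8 + w/8) = ⅛ + w/8)
Z(h) = 4*h² (Z(h) = (2*h)² = 4*h²)
H(s) = -58 (H(s) = 6 - 4*(-3 - 1)² = 6 - 4*(-4)² = 6 - 4*16 = 6 - 1*64 = 6 - 64 = -58)
(-66*H(-10))*S(0) = (-66*(-58))*(⅛ + (⅛)*0) = 3828*(⅛ + 0) = 3828*(⅛) = 957/2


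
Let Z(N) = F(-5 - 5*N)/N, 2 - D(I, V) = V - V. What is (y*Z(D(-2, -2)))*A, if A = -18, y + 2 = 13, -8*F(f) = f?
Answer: -1485/8 ≈ -185.63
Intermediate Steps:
F(f) = -f/8
D(I, V) = 2 (D(I, V) = 2 - (V - V) = 2 - 1*0 = 2 + 0 = 2)
Z(N) = (5/8 + 5*N/8)/N (Z(N) = (-(-5 - 5*N)/8)/N = (5/8 + 5*N/8)/N)
y = 11 (y = -2 + 13 = 11)
(y*Z(D(-2, -2)))*A = (11*((5/8)*(1 + 2)/2))*(-18) = (11*((5/8)*(1/2)*3))*(-18) = (11*(15/16))*(-18) = (165/16)*(-18) = -1485/8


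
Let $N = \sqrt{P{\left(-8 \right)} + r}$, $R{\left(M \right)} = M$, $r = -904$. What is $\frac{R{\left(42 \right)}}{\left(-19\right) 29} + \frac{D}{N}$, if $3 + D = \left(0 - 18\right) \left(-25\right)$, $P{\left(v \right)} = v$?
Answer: $- \frac{42}{551} - \frac{149 i \sqrt{57}}{76} \approx -0.076225 - 14.802 i$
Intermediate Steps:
$N = 4 i \sqrt{57}$ ($N = \sqrt{-8 - 904} = \sqrt{-912} = 4 i \sqrt{57} \approx 30.199 i$)
$D = 447$ ($D = -3 + \left(0 - 18\right) \left(-25\right) = -3 - -450 = -3 + 450 = 447$)
$\frac{R{\left(42 \right)}}{\left(-19\right) 29} + \frac{D}{N} = \frac{42}{\left(-19\right) 29} + \frac{447}{4 i \sqrt{57}} = \frac{42}{-551} + 447 \left(- \frac{i \sqrt{57}}{228}\right) = 42 \left(- \frac{1}{551}\right) - \frac{149 i \sqrt{57}}{76} = - \frac{42}{551} - \frac{149 i \sqrt{57}}{76}$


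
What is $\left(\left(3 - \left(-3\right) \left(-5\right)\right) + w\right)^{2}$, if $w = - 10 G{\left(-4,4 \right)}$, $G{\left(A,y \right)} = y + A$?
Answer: $144$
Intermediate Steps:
$G{\left(A,y \right)} = A + y$
$w = 0$ ($w = - 10 \left(-4 + 4\right) = \left(-10\right) 0 = 0$)
$\left(\left(3 - \left(-3\right) \left(-5\right)\right) + w\right)^{2} = \left(\left(3 - \left(-3\right) \left(-5\right)\right) + 0\right)^{2} = \left(\left(3 - 15\right) + 0\right)^{2} = \left(-12 + 0\right)^{2} = \left(-12\right)^{2} = 144$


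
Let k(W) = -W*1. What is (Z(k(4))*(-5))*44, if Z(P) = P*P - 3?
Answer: -2860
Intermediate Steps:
k(W) = -W
Z(P) = -3 + P² (Z(P) = P² - 3 = -3 + P²)
(Z(k(4))*(-5))*44 = ((-3 + (-1*4)²)*(-5))*44 = ((-3 + (-4)²)*(-5))*44 = ((-3 + 16)*(-5))*44 = (13*(-5))*44 = -65*44 = -2860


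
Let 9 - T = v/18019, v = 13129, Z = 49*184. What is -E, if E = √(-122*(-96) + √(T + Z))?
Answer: -√(3802703236032 + 54057*√325559976286)/18019 ≈ -108.66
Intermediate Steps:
Z = 9016
T = 149042/18019 (T = 9 - 13129/18019 = 149042/18019 ≈ 8.2714)
E = √(11712 + 3*√325559976286/18019) (E = √(-122*(-96) + √(149042/18019 + 9016)) = √(11712 + √(162608346/18019)) = √(11712 + 3*√325559976286/18019) ≈ 108.66)
-E = -√(3802703236032 + 54057*√325559976286)/18019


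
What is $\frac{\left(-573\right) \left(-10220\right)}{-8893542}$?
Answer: $- \frac{139430}{211751} \approx -0.65846$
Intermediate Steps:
$\frac{\left(-573\right) \left(-10220\right)}{-8893542} = 5856060 \left(- \frac{1}{8893542}\right) = - \frac{139430}{211751}$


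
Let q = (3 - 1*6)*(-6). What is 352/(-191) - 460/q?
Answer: -47098/1719 ≈ -27.398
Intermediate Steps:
q = 18 (q = (3 - 6)*(-6) = -3*(-6) = 18)
352/(-191) - 460/q = 352/(-191) - 460/18 = 352*(-1/191) - 460*1/18 = -352/191 - 230/9 = -47098/1719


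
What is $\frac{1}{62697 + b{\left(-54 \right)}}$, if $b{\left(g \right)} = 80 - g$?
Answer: $\frac{1}{62831} \approx 1.5916 \cdot 10^{-5}$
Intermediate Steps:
$\frac{1}{62697 + b{\left(-54 \right)}} = \frac{1}{62697 + \left(80 - -54\right)} = \frac{1}{62697 + \left(80 + 54\right)} = \frac{1}{62697 + 134} = \frac{1}{62831}$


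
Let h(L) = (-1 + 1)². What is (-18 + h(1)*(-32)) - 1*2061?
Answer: -2079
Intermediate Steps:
h(L) = 0 (h(L) = 0² = 0)
(-18 + h(1)*(-32)) - 1*2061 = (-18 + 0*(-32)) - 1*2061 = (-18 + 0) - 2061 = -18 - 2061 = -2079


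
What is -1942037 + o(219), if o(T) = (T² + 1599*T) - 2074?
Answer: -1545969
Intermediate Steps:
o(T) = -2074 + T² + 1599*T
-1942037 + o(219) = -1942037 + (-2074 + 219² + 1599*219) = -1942037 + (-2074 + 47961 + 350181) = -1942037 + 396068 = -1545969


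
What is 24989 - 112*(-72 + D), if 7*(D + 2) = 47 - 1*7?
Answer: 32637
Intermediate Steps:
D = 26/7 (D = -2 + (47 - 1*7)/7 = -2 + (47 - 7)/7 = -2 + (1/7)*40 = -2 + 40/7 = 26/7 ≈ 3.7143)
24989 - 112*(-72 + D) = 24989 - 112*(-72 + 26/7) = 24989 - 112*(-478/7) = 24989 + 7648 = 32637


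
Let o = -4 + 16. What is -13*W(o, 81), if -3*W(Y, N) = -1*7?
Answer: -91/3 ≈ -30.333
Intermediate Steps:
o = 12
W(Y, N) = 7/3 (W(Y, N) = -(-1)*7/3 = -⅓*(-7) = 7/3)
-13*W(o, 81) = -13*7/3 = -91/3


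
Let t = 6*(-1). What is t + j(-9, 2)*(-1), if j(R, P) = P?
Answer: -8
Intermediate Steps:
t = -6
t + j(-9, 2)*(-1) = -6 + 2*(-1) = -6 - 2 = -8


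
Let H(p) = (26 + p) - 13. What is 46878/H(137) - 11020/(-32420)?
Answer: 12678648/40525 ≈ 312.86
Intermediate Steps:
H(p) = 13 + p
46878/H(137) - 11020/(-32420) = 46878/(13 + 137) - 11020/(-32420) = 46878/150 - 11020*(-1/32420) = 46878*(1/150) + 551/1621 = 7813/25 + 551/1621 = 12678648/40525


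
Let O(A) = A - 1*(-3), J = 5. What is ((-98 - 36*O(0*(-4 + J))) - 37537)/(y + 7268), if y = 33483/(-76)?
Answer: -2868468/518885 ≈ -5.5281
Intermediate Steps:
O(A) = 3 + A (O(A) = A + 3 = 3 + A)
y = -33483/76 (y = 33483*(-1/76) = -33483/76 ≈ -440.57)
((-98 - 36*O(0*(-4 + J))) - 37537)/(y + 7268) = ((-98 - 36*(3 + 0*(-4 + 5))) - 37537)/(-33483/76 + 7268) = ((-98 - 36*(3 + 0*1)) - 37537)/(518885/76) = ((-98 - 36*(3 + 0)) - 37537)*(76/518885) = ((-98 - 36*3) - 37537)*(76/518885) = ((-98 - 108) - 37537)*(76/518885) = (-206 - 37537)*(76/518885) = -37743*76/518885 = -2868468/518885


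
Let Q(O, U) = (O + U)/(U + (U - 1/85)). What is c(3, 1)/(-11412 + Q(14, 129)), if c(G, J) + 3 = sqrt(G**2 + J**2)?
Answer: 65787/250241593 - 21929*sqrt(10)/250241593 ≈ -1.4221e-5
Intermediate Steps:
Q(O, U) = (O + U)/(-1/85 + 2*U) (Q(O, U) = (O + U)/(U + (U - 1*1/85)) = (O + U)/(U + (U - 1/85)) = (O + U)/(U + (-1/85 + U)) = (O + U)/(-1/85 + 2*U))
c(G, J) = -3 + sqrt(G**2 + J**2)
c(3, 1)/(-11412 + Q(14, 129)) = (-3 + sqrt(3**2 + 1**2))/(-11412 + 85*(14 + 129)/(-1 + 170*129)) = (-3 + sqrt(9 + 1))/(-11412 + 85*143/(-1 + 21930)) = (-3 + sqrt(10))/(-11412 + 85*143/21929) = (-3 + sqrt(10))/(-11412 + 85*(1/21929)*143) = (-3 + sqrt(10))/(-11412 + 12155/21929) = (-3 + sqrt(10))/(-250241593/21929) = (-3 + sqrt(10))*(-21929/250241593) = 65787/250241593 - 21929*sqrt(10)/250241593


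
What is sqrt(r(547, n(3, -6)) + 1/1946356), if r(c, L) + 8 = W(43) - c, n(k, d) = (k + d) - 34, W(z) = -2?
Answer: I*sqrt(527521008277399)/973178 ≈ 23.601*I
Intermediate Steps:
n(k, d) = -34 + d + k (n(k, d) = (d + k) - 34 = -34 + d + k)
r(c, L) = -10 - c (r(c, L) = -8 + (-2 - c) = -10 - c)
sqrt(r(547, n(3, -6)) + 1/1946356) = sqrt((-10 - 1*547) + 1/1946356) = sqrt((-10 - 547) + 1/1946356) = sqrt(-557 + 1/1946356) = sqrt(-1084120291/1946356) = I*sqrt(527521008277399)/973178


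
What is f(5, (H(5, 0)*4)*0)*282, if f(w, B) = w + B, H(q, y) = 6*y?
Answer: 1410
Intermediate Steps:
f(w, B) = B + w
f(5, (H(5, 0)*4)*0)*282 = (((6*0)*4)*0 + 5)*282 = ((0*4)*0 + 5)*282 = (0*0 + 5)*282 = (0 + 5)*282 = 5*282 = 1410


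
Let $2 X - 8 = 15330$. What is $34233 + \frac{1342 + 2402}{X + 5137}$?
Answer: $\frac{219195771}{6403} \approx 34233.0$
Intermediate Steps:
$X = 7669$ ($X = 4 + \frac{1}{2} \cdot 15330 = 4 + 7665 = 7669$)
$34233 + \frac{1342 + 2402}{X + 5137} = 34233 + \frac{1342 + 2402}{7669 + 5137} = 34233 + \frac{3744}{12806} = 34233 + 3744 \cdot \frac{1}{12806} = 34233 + \frac{1872}{6403} = \frac{219195771}{6403}$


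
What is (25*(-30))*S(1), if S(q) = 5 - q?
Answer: -3000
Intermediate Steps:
(25*(-30))*S(1) = (25*(-30))*(5 - 1*1) = -750*(5 - 1) = -750*4 = -3000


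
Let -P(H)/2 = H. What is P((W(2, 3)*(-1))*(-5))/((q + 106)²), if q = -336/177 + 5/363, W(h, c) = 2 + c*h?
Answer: -36695031120/4972190885281 ≈ -0.0073801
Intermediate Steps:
P(H) = -2*H
q = -40361/21417 (q = -336*1/177 + 5*(1/363) = -112/59 + 5/363 = -40361/21417 ≈ -1.8845)
P((W(2, 3)*(-1))*(-5))/((q + 106)²) = (-2*(2 + 3*2)*(-1)*(-5))/((-40361/21417 + 106)²) = (-2*(2 + 6)*(-1)*(-5))/((2229841/21417)²) = (-2*8*(-1)*(-5))/(4972190885281/458687889) = -(-16)*(-5)*(458687889/4972190885281) = -2*40*(458687889/4972190885281) = -80*458687889/4972190885281 = -36695031120/4972190885281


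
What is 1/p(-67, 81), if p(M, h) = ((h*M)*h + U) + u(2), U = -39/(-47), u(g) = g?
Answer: -47/20660456 ≈ -2.2749e-6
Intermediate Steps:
U = 39/47 (U = -39*(-1/47) = 39/47 ≈ 0.82979)
p(M, h) = 133/47 + M*h² (p(M, h) = ((h*M)*h + 39/47) + 2 = ((M*h)*h + 39/47) + 2 = (M*h² + 39/47) + 2 = (39/47 + M*h²) + 2 = 133/47 + M*h²)
1/p(-67, 81) = 1/(133/47 - 67*81²) = 1/(133/47 - 67*6561) = 1/(133/47 - 439587) = 1/(-20660456/47) = -47/20660456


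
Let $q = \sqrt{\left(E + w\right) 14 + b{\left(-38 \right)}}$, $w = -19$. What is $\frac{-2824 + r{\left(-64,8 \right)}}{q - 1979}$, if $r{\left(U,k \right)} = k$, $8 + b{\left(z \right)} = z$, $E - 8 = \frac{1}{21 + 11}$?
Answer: $\frac{89165824}{62666249} + \frac{11264 i \sqrt{3193}}{62666249} \approx 1.4229 + 0.010157 i$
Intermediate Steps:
$E = \frac{257}{32}$ ($E = 8 + \frac{1}{21 + 11} = 8 + \frac{1}{32} = \frac{257}{32} \approx 8.0313$)
$b{\left(z \right)} = -8 + z$
$q = \frac{i \sqrt{3193}}{4}$ ($q = \sqrt{\left(\frac{257}{32} - 19\right) 14 - 46} = \sqrt{\left(- \frac{351}{32}\right) 14 - 46} = \sqrt{- \frac{2457}{16} - 46} = \sqrt{- \frac{3193}{16}} = \frac{i \sqrt{3193}}{4} \approx 14.127 i$)
$\frac{-2824 + r{\left(-64,8 \right)}}{q - 1979} = \frac{-2824 + 8}{\frac{i \sqrt{3193}}{4} - 1979} = - \frac{2816}{-1979 + \frac{i \sqrt{3193}}{4}}$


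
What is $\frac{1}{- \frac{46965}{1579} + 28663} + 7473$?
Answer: $\frac{337868619955}{45211912} \approx 7473.0$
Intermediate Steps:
$\frac{1}{- \frac{46965}{1579} + 28663} + 7473 = \frac{1}{\frac{45211912}{1579}} + 7473 = \frac{1579}{45211912} + 7473 = \frac{337868619955}{45211912}$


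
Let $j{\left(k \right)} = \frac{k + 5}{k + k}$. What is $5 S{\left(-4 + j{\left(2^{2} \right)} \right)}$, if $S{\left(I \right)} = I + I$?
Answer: $- \frac{115}{4} \approx -28.75$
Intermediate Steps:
$j{\left(k \right)} = \frac{5 + k}{2 k}$
$S{\left(I \right)} = 2 I$
$5 S{\left(-4 + j{\left(2^{2} \right)} \right)} = 5 \cdot 2 \left(-4 + \frac{5 + 2^{2}}{2 \cdot 2^{2}}\right) = 5 \cdot 2 \left(-4 + \frac{5 + 4}{2 \cdot 4}\right) = 5 \cdot 2 \left(-4 + \frac{1}{2} \cdot \frac{1}{4} \cdot 9\right) = 5 \cdot 2 \left(-4 + \frac{9}{8}\right) = 5 \cdot 2 \left(- \frac{23}{8}\right) = 5 \left(- \frac{23}{4}\right) = - \frac{115}{4}$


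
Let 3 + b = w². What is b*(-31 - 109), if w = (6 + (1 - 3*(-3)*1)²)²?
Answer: -17674677020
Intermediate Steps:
w = 11236 (w = (6 + (1 + 9*1)²)² = (6 + (1 + 9)²)² = (6 + 10²)² = (6 + 100)² = 106² = 11236)
b = 126247693 (b = -3 + 11236² = -3 + 126247696 = 126247693)
b*(-31 - 109) = 126247693*(-31 - 109) = 126247693*(-140) = -17674677020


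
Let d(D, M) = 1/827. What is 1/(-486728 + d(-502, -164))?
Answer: -827/402524055 ≈ -2.0545e-6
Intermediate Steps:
d(D, M) = 1/827
1/(-486728 + d(-502, -164)) = 1/(-486728 + 1/827) = 1/(-402524055/827) = -827/402524055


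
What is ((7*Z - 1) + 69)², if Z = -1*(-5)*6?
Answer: 77284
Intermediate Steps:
Z = 30 (Z = 5*6 = 30)
((7*Z - 1) + 69)² = ((7*30 - 1) + 69)² = ((210 - 1) + 69)² = (209 + 69)² = 278² = 77284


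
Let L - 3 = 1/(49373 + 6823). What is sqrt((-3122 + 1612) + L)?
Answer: I*sqrt(132196986131)/9366 ≈ 38.82*I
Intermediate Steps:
L = 168589/56196 (L = 3 + 1/(49373 + 6823) = 3 + 1/56196 = 168589/56196 ≈ 3.0000)
sqrt((-3122 + 1612) + L) = sqrt((-3122 + 1612) + 168589/56196) = sqrt(-1510 + 168589/56196) = sqrt(-84687371/56196) = I*sqrt(132196986131)/9366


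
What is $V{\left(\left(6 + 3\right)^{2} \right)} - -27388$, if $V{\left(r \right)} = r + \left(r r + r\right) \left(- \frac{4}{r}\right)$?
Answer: $27141$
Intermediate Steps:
$V{\left(r \right)} = r - \frac{4 \left(r + r^{2}\right)}{r}$ ($V{\left(r \right)} = r + \left(r^{2} + r\right) \left(- \frac{4}{r}\right) = r + \left(r + r^{2}\right) \left(- \frac{4}{r}\right) = r - \frac{4 \left(r + r^{2}\right)}{r}$)
$V{\left(\left(6 + 3\right)^{2} \right)} - -27388 = \left(-4 - 3 \left(6 + 3\right)^{2}\right) - -27388 = \left(-4 - 3 \cdot 9^{2}\right) + 27388 = \left(-4 - 243\right) + 27388 = -247 + 27388 = 27141$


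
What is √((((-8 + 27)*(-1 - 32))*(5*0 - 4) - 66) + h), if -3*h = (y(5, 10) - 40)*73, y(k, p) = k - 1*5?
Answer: √30738/3 ≈ 58.441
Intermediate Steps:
y(k, p) = -5 + k (y(k, p) = k - 5 = -5 + k)
h = 2920/3 (h = -((-5 + 5) - 40)*73/3 = -(0 - 40)*73/3 = -(-40)*73/3 = -⅓*(-2920) = 2920/3 ≈ 973.33)
√((((-8 + 27)*(-1 - 32))*(5*0 - 4) - 66) + h) = √((((-8 + 27)*(-1 - 32))*(5*0 - 4) - 66) + 2920/3) = √(((19*(-33))*(0 - 4) - 66) + 2920/3) = √((-627*(-4) - 66) + 2920/3) = √((2508 - 66) + 2920/3) = √(2442 + 2920/3) = √(10246/3) = √30738/3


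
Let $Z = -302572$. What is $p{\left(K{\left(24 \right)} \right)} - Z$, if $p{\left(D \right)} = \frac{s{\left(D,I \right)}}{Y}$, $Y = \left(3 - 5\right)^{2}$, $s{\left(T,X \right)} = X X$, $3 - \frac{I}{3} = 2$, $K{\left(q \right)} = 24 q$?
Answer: $\frac{1210297}{4} \approx 3.0257 \cdot 10^{5}$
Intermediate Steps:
$I = 3$ ($I = 9 - 6 = 3$)
$s{\left(T,X \right)} = X^{2}$
$Y = 4$ ($Y = \left(-2\right)^{2} = 4$)
$p{\left(D \right)} = \frac{9}{4}$ ($p{\left(D \right)} = \frac{3^{2}}{4} = 9 \cdot \frac{1}{4} = \frac{9}{4}$)
$p{\left(K{\left(24 \right)} \right)} - Z = \frac{9}{4} - -302572 = \frac{9}{4} + 302572 = \frac{1210297}{4}$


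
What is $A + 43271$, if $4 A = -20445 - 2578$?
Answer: $\frac{150061}{4} \approx 37515.0$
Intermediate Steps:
$A = - \frac{23023}{4}$ ($A = \frac{-20445 - 2578}{4} = \frac{1}{4} \left(-23023\right) = - \frac{23023}{4} \approx -5755.8$)
$A + 43271 = - \frac{23023}{4} + 43271 = \frac{150061}{4}$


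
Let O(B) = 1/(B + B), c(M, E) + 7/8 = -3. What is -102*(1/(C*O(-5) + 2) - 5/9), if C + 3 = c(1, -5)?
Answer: 2414/129 ≈ 18.713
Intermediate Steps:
c(M, E) = -31/8 (c(M, E) = -7/8 - 3 = -31/8)
C = -55/8 (C = -3 - 31/8 = -55/8 ≈ -6.8750)
O(B) = 1/(2*B)
-102*(1/(C*O(-5) + 2) - 5/9) = -102*(1/(-55/(16*(-5)) + 2) - 5/9) = -102*(1/(-55*(-1)/(16*5) + 2) - 5*⅑) = -102*(1/(-55/8*(-⅒) + 2) - 5/9) = -102*(1/(11/16 + 2) - 5/9) = -102*(1/(43/16) - 5/9) = -102*(1*(16/43) - 5/9) = -102*(16/43 - 5/9) = -102*(-71/387) = 2414/129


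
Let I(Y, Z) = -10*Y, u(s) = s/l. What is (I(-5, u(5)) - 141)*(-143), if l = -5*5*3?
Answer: 13013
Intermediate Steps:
l = -75 (l = -25*3 = -75)
u(s) = -s/75 (u(s) = s/(-75) = s*(-1/75) = -s/75)
(I(-5, u(5)) - 141)*(-143) = (-10*(-5) - 141)*(-143) = (50 - 141)*(-143) = -91*(-143) = 13013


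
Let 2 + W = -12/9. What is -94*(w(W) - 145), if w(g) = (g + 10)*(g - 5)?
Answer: 169670/9 ≈ 18852.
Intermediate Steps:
W = -10/3 (W = -2 - 12/9 = -2 - 12*⅑ = -2 - 4/3 = -10/3 ≈ -3.3333)
w(g) = (-5 + g)*(10 + g) (w(g) = (10 + g)*(-5 + g) = (-5 + g)*(10 + g))
-94*(w(W) - 145) = -94*((-50 + (-10/3)² + 5*(-10/3)) - 145) = -94*((-50 + 100/9 - 50/3) - 145) = -94*(-500/9 - 145) = -94*(-1805/9) = 169670/9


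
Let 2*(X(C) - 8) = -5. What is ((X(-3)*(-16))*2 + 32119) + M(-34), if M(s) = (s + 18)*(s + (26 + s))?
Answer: 32615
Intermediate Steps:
X(C) = 11/2 (X(C) = 8 + (½)*(-5) = 8 - 5/2 = 11/2)
M(s) = (18 + s)*(26 + 2*s)
((X(-3)*(-16))*2 + 32119) + M(-34) = (((11/2)*(-16))*2 + 32119) + (468 + 2*(-34)² + 62*(-34)) = (-88*2 + 32119) + (468 + 2*1156 - 2108) = (-176 + 32119) + (468 + 2312 - 2108) = 31943 + 672 = 32615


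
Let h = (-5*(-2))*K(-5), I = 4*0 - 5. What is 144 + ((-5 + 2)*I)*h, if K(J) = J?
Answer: -606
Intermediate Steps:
I = -5 (I = 0 - 5 = -5)
h = -50 (h = -5*(-2)*(-5) = 10*(-5) = -50)
144 + ((-5 + 2)*I)*h = 144 + ((-5 + 2)*(-5))*(-50) = 144 - 3*(-5)*(-50) = 144 + 15*(-50) = 144 - 750 = -606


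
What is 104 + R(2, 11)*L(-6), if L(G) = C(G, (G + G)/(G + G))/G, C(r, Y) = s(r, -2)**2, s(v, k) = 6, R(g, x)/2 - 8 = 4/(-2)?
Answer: 32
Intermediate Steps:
R(g, x) = 12 (R(g, x) = 16 + 2*(4/(-2)) = 16 + 2*(4*(-1/2)) = 16 + 2*(-2) = 16 - 4 = 12)
C(r, Y) = 36 (C(r, Y) = 6**2 = 36)
L(G) = 36/G
104 + R(2, 11)*L(-6) = 104 + 12*(36/(-6)) = 104 + 12*(36*(-1/6)) = 104 + 12*(-6) = 104 - 72 = 32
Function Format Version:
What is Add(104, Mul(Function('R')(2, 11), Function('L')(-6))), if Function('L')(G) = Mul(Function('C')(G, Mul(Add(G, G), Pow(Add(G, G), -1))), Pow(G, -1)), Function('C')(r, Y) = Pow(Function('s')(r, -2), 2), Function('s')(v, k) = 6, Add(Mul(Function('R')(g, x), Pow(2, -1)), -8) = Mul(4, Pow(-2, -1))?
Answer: 32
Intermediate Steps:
Function('R')(g, x) = 12 (Function('R')(g, x) = Add(16, Mul(2, Mul(4, Pow(-2, -1)))) = Add(16, Mul(2, Mul(4, Rational(-1, 2)))) = Add(16, Mul(2, -2)) = Add(16, -4) = 12)
Function('C')(r, Y) = 36 (Function('C')(r, Y) = Pow(6, 2) = 36)
Function('L')(G) = Mul(36, Pow(G, -1))
Add(104, Mul(Function('R')(2, 11), Function('L')(-6))) = Add(104, Mul(12, Mul(36, Pow(-6, -1)))) = Add(104, Mul(12, Mul(36, Rational(-1, 6)))) = Add(104, Mul(12, -6)) = Add(104, -72) = 32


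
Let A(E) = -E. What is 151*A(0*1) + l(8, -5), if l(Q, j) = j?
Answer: -5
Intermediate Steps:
151*A(0*1) + l(8, -5) = 151*(-0) - 5 = 151*(-1*0) - 5 = 151*0 - 5 = 0 - 5 = -5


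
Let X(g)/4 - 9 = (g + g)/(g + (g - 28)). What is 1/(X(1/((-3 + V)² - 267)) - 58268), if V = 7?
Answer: -3515/204685476 ≈ -1.7173e-5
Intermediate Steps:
X(g) = 36 + 8*g/(-28 + 2*g) (X(g) = 36 + 4*((g + g)/(g + (g - 28))) = 36 + 4*((2*g)/(g + (-28 + g))) = 36 + 4*((2*g)/(-28 + 2*g)) = 36 + 4*(2*g/(-28 + 2*g)) = 36 + 8*g/(-28 + 2*g))
1/(X(1/((-3 + V)² - 267)) - 58268) = 1/(8*(-63 + 5/((-3 + 7)² - 267))/(-14 + 1/((-3 + 7)² - 267)) - 58268) = 1/(8*(-63 + 5/(4² - 267))/(-14 + 1/(4² - 267)) - 58268) = 1/(8*(-63 + 5/(16 - 267))/(-14 + 1/(16 - 267)) - 58268) = 1/(8*(-63 + 5/(-251))/(-14 + 1/(-251)) - 58268) = 1/(8*(-63 + 5*(-1/251))/(-14 - 1/251) - 58268) = 1/(8*(-63 - 5/251)/(-3515/251) - 58268) = 1/(8*(-251/3515)*(-15818/251) - 58268) = 1/(126544/3515 - 58268) = 1/(-204685476/3515) = -3515/204685476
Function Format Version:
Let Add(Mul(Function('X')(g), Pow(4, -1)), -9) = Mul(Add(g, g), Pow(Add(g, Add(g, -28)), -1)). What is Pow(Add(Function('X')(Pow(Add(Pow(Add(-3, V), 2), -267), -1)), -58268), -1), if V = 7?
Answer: Rational(-3515, 204685476) ≈ -1.7173e-5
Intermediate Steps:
Function('X')(g) = Add(36, Mul(8, g, Pow(Add(-28, Mul(2, g)), -1))) (Function('X')(g) = Add(36, Mul(4, Mul(Add(g, g), Pow(Add(g, Add(g, -28)), -1)))) = Add(36, Mul(4, Mul(Mul(2, g), Pow(Add(g, Add(-28, g)), -1)))) = Add(36, Mul(4, Mul(Mul(2, g), Pow(Add(-28, Mul(2, g)), -1)))) = Add(36, Mul(4, Mul(2, g, Pow(Add(-28, Mul(2, g)), -1)))) = Add(36, Mul(8, g, Pow(Add(-28, Mul(2, g)), -1))))
Pow(Add(Function('X')(Pow(Add(Pow(Add(-3, V), 2), -267), -1)), -58268), -1) = Pow(Add(Mul(8, Pow(Add(-14, Pow(Add(Pow(Add(-3, 7), 2), -267), -1)), -1), Add(-63, Mul(5, Pow(Add(Pow(Add(-3, 7), 2), -267), -1)))), -58268), -1) = Pow(Add(Mul(8, Pow(Add(-14, Pow(Add(Pow(4, 2), -267), -1)), -1), Add(-63, Mul(5, Pow(Add(Pow(4, 2), -267), -1)))), -58268), -1) = Pow(Add(Mul(8, Pow(Add(-14, Pow(Add(16, -267), -1)), -1), Add(-63, Mul(5, Pow(Add(16, -267), -1)))), -58268), -1) = Pow(Add(Mul(8, Pow(Add(-14, Pow(-251, -1)), -1), Add(-63, Mul(5, Pow(-251, -1)))), -58268), -1) = Pow(Add(Mul(8, Pow(Add(-14, Rational(-1, 251)), -1), Add(-63, Mul(5, Rational(-1, 251)))), -58268), -1) = Pow(Add(Mul(8, Pow(Rational(-3515, 251), -1), Add(-63, Rational(-5, 251))), -58268), -1) = Pow(Add(Mul(8, Rational(-251, 3515), Rational(-15818, 251)), -58268), -1) = Pow(Add(Rational(126544, 3515), -58268), -1) = Pow(Rational(-204685476, 3515), -1) = Rational(-3515, 204685476)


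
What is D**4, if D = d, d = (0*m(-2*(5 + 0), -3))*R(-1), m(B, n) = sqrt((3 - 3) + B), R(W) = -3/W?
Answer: 0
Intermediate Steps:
m(B, n) = sqrt(B) (m(B, n) = sqrt(0 + B) = sqrt(B))
d = 0 (d = (0*sqrt(-2*(5 + 0)))*(-3/(-1)) = (0*sqrt(-2*5))*(-3*(-1)) = (0*sqrt(-10))*3 = (0*(I*sqrt(10)))*3 = 0*3 = 0)
D = 0
D**4 = 0**4 = 0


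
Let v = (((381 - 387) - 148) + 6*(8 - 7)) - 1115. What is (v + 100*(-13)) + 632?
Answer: -1931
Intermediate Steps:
v = -1263 (v = ((-6 - 148) + 6*1) - 1115 = (-154 + 6) - 1115 = -148 - 1115 = -1263)
(v + 100*(-13)) + 632 = (-1263 + 100*(-13)) + 632 = (-1263 - 1300) + 632 = -2563 + 632 = -1931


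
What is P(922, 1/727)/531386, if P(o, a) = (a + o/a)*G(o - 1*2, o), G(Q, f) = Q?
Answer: 224159719940/193158811 ≈ 1160.5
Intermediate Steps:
P(o, a) = (-2 + o)*(a + o/a) (P(o, a) = (a + o/a)*(o - 1*2) = (a + o/a)*(o - 2) = (a + o/a)*(-2 + o) = (-2 + o)*(a + o/a))
P(922, 1/727)/531386 = ((-2 + 922)*(922 + (1/727)**2)/(1/727))/531386 = (920*(922 + (1/727)**2)/(1/727))*(1/531386) = (727*920*(922 + 1/528529))*(1/531386) = (727*920*(487303739/528529))*(1/531386) = (448319439880/727)*(1/531386) = 224159719940/193158811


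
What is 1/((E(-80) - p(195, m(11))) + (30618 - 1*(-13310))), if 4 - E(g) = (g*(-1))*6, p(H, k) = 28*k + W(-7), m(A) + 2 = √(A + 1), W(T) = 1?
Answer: 43507/1892849641 + 56*√3/1892849641 ≈ 2.3036e-5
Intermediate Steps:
m(A) = -2 + √(1 + A) (m(A) = -2 + √(A + 1) = -2 + √(1 + A))
p(H, k) = 1 + 28*k (p(H, k) = 28*k + 1 = 1 + 28*k)
E(g) = 4 + 6*g (E(g) = 4 - g*(-1)*6 = 4 - (-g)*6 = 4 - (-6)*g = 4 + 6*g)
1/((E(-80) - p(195, m(11))) + (30618 - 1*(-13310))) = 1/(((4 + 6*(-80)) - (1 + 28*(-2 + √(1 + 11)))) + (30618 - 1*(-13310))) = 1/(((4 - 480) - (1 + 28*(-2 + √12))) + (30618 + 13310)) = 1/((-476 - (1 + 28*(-2 + 2*√3))) + 43928) = 1/((-476 - (1 + (-56 + 56*√3))) + 43928) = 1/((-476 - (-55 + 56*√3)) + 43928) = 1/((-476 + (55 - 56*√3)) + 43928) = 1/((-421 - 56*√3) + 43928) = 1/(43507 - 56*√3)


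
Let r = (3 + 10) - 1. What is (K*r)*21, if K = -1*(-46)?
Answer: 11592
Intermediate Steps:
K = 46
r = 12 (r = 13 - 1 = 12)
(K*r)*21 = (46*12)*21 = 552*21 = 11592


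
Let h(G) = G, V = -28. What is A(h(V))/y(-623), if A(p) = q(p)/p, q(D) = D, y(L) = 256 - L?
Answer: 1/879 ≈ 0.0011377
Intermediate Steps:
A(p) = 1 (A(p) = p/p = 1)
A(h(V))/y(-623) = 1/(256 - 1*(-623)) = 1/(256 + 623) = 1/879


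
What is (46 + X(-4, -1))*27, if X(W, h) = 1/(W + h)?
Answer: 6183/5 ≈ 1236.6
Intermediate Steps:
(46 + X(-4, -1))*27 = (46 + 1/(-4 - 1))*27 = (46 + 1/(-5))*27 = (46 - ⅕)*27 = (229/5)*27 = 6183/5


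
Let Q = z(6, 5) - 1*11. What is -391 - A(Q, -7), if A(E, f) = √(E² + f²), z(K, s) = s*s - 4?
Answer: -391 - √149 ≈ -403.21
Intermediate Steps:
z(K, s) = -4 + s² (z(K, s) = s² - 4 = -4 + s²)
Q = 10 (Q = (-4 + 5²) - 1*11 = (-4 + 25) - 11 = 21 - 11 = 10)
-391 - A(Q, -7) = -391 - √(10² + (-7)²) = -391 - √(100 + 49) = -391 - √149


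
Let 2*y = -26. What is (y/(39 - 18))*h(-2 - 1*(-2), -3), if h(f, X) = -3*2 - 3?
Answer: 39/7 ≈ 5.5714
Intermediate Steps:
y = -13 (y = (½)*(-26) = -13)
h(f, X) = -9 (h(f, X) = -6 - 3 = -9)
(y/(39 - 18))*h(-2 - 1*(-2), -3) = -13/(39 - 18)*(-9) = -13/21*(-9) = 39/7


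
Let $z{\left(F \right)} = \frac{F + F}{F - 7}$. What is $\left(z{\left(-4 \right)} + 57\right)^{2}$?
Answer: $\frac{403225}{121} \approx 3332.4$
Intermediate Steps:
$z{\left(F \right)} = \frac{2 F}{-7 + F}$
$\left(z{\left(-4 \right)} + 57\right)^{2} = \left(2 \left(-4\right) \frac{1}{-7 - 4} + 57\right)^{2} = \left(2 \left(-4\right) \frac{1}{-11} + 57\right)^{2} = \left(2 \left(-4\right) \left(- \frac{1}{11}\right) + 57\right)^{2} = \left(\frac{8}{11} + 57\right)^{2} = \left(\frac{635}{11}\right)^{2} = \frac{403225}{121}$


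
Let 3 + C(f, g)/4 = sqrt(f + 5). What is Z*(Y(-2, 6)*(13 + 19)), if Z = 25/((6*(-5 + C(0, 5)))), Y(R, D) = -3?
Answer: 6800/209 + 1600*sqrt(5)/209 ≈ 49.654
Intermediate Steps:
C(f, g) = -12 + 4*sqrt(5 + f) (C(f, g) = -12 + 4*sqrt(f + 5) = -12 + 4*sqrt(5 + f))
Z = 25/(-102 + 24*sqrt(5)) (Z = 25/((6*(-5 + (-12 + 4*sqrt(5 + 0))))) = 25/((6*(-5 + (-12 + 4*sqrt(5))))) = 25/((6*(-17 + 4*sqrt(5)))) = 25/(-102 + 24*sqrt(5)) ≈ -0.51723)
Z*(Y(-2, 6)*(13 + 19)) = (-425/1254 - 50*sqrt(5)/627)*(-3*(13 + 19)) = (-425/1254 - 50*sqrt(5)/627)*(-3*32) = (-425/1254 - 50*sqrt(5)/627)*(-96) = 6800/209 + 1600*sqrt(5)/209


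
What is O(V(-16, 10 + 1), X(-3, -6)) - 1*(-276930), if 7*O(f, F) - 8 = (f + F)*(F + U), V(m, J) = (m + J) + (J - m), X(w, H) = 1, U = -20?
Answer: 1938081/7 ≈ 2.7687e+5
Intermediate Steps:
V(m, J) = 2*J (V(m, J) = (J + m) + (J - m) = 2*J)
O(f, F) = 8/7 + (-20 + F)*(F + f)/7 (O(f, F) = 8/7 + ((f + F)*(F - 20))/7 = 8/7 + ((F + f)*(-20 + F))/7 = 8/7 + ((-20 + F)*(F + f))/7 = 8/7 + (-20 + F)*(F + f)/7)
O(V(-16, 10 + 1), X(-3, -6)) - 1*(-276930) = (8/7 - 20/7*1 - 40*(10 + 1)/7 + (⅐)*1² + (⅐)*1*(2*(10 + 1))) - 1*(-276930) = (8/7 - 20/7 - 40*11/7 + (⅐)*1 + (⅐)*1*(2*11)) + 276930 = (8/7 - 20/7 - 20/7*22 + ⅐ + (⅐)*1*22) + 276930 = (8/7 - 20/7 - 440/7 + ⅐ + 22/7) + 276930 = -429/7 + 276930 = 1938081/7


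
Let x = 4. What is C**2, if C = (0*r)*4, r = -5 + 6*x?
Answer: 0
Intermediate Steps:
r = 19 (r = -5 + 6*4 = -5 + 24 = 19)
C = 0 (C = (0*19)*4 = 0*4 = 0)
C**2 = 0**2 = 0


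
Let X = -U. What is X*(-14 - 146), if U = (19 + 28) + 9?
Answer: 8960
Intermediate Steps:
U = 56 (U = 47 + 9 = 56)
X = -56 (X = -1*56 = -56)
X*(-14 - 146) = -56*(-14 - 146) = -56*(-160) = 8960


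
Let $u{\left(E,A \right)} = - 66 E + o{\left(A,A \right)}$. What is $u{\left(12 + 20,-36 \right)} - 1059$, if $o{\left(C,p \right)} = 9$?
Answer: $-3162$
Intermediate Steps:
$u{\left(E,A \right)} = 9 - 66 E$ ($u{\left(E,A \right)} = - 66 E + 9 = 9 - 66 E$)
$u{\left(12 + 20,-36 \right)} - 1059 = \left(9 - 66 \left(12 + 20\right)\right) - 1059 = \left(9 - 2112\right) - 1059 = -2103 - 1059 = -3162$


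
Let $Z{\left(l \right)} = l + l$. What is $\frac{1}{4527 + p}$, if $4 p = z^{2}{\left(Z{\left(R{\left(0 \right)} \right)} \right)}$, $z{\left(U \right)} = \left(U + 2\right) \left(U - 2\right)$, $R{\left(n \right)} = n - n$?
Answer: $\frac{1}{4531} \approx 0.0002207$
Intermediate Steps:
$R{\left(n \right)} = 0$
$Z{\left(l \right)} = 2 l$
$z{\left(U \right)} = \left(-2 + U\right) \left(2 + U\right)$ ($z{\left(U \right)} = \left(2 + U\right) \left(-2 + U\right) = \left(-2 + U\right) \left(2 + U\right)$)
$p = 4$ ($p = \frac{\left(-4 + \left(2 \cdot 0\right)^{2}\right)^{2}}{4} = \frac{\left(-4 + 0^{2}\right)^{2}}{4} = \frac{\left(-4 + 0\right)^{2}}{4} = \frac{\left(-4\right)^{2}}{4} = \frac{1}{4} \cdot 16 = 4$)
$\frac{1}{4527 + p} = \frac{1}{4527 + 4} = \frac{1}{4531}$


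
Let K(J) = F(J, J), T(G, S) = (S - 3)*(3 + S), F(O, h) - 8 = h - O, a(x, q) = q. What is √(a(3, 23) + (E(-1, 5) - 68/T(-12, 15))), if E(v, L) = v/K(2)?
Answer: √29238/36 ≈ 4.7498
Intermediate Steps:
F(O, h) = 8 + h - O (F(O, h) = 8 + (h - O) = 8 + h - O)
T(G, S) = (-3 + S)*(3 + S)
K(J) = 8 (K(J) = 8 + J - J = 8)
E(v, L) = v/8
√(a(3, 23) + (E(-1, 5) - 68/T(-12, 15))) = √(23 + ((⅛)*(-1) - 68/(-9 + 15²))) = √(23 + (-⅛ - 68/(-9 + 225))) = √(23 + (-⅛ - 68/216)) = √(23 + (-⅛ - 68*1/216)) = √(23 + (-⅛ - 17/54)) = √(23 - 95/216) = √(4873/216) = √29238/36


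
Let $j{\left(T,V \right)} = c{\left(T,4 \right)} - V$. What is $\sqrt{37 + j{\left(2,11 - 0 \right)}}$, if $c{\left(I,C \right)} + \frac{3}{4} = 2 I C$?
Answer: $\frac{\sqrt{165}}{2} \approx 6.4226$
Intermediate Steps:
$c{\left(I,C \right)} = - \frac{3}{4} + 2 C I$ ($c{\left(I,C \right)} = - \frac{3}{4} + 2 I C = - \frac{3}{4} + 2 C I$)
$j{\left(T,V \right)} = - \frac{3}{4} - V + 8 T$ ($j{\left(T,V \right)} = \left(- \frac{3}{4} + 2 \cdot 4 T\right) - V = \left(- \frac{3}{4} + 8 T\right) - V = - \frac{3}{4} - V + 8 T$)
$\sqrt{37 + j{\left(2,11 - 0 \right)}} = \sqrt{37 - \left(- \frac{17}{4} + 0\right)} = \sqrt{37 - - \frac{17}{4}} = \sqrt{37 + \frac{17}{4}} = \sqrt{\frac{165}{4}} = \frac{\sqrt{165}}{2}$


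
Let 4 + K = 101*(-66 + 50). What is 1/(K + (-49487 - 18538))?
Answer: -1/69645 ≈ -1.4359e-5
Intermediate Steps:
K = -1620 (K = -4 + 101*(-66 + 50) = -4 + 101*(-16) = -4 - 1616 = -1620)
1/(K + (-49487 - 18538)) = 1/(-1620 + (-49487 - 18538)) = 1/(-1620 - 68025) = 1/(-69645) = -1/69645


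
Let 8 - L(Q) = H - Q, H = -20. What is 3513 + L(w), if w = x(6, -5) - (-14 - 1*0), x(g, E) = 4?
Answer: 3559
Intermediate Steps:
w = 18 (w = 4 - (-14 - 1*0) = 4 - (-14 + 0) = 4 - 1*(-14) = 4 + 14 = 18)
L(Q) = 28 + Q (L(Q) = 8 - (-20 - Q) = 8 + (20 + Q) = 28 + Q)
3513 + L(w) = 3513 + (28 + 18) = 3513 + 46 = 3559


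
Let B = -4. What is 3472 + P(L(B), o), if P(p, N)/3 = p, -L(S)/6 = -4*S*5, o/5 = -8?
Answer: 2032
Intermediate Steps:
o = -40 (o = 5*(-8) = -40)
L(S) = 120*S (L(S) = -6*(-4*S)*5 = -(-120)*S = 120*S)
P(p, N) = 3*p
3472 + P(L(B), o) = 3472 + 3*(120*(-4)) = 3472 + 3*(-480) = 3472 - 1440 = 2032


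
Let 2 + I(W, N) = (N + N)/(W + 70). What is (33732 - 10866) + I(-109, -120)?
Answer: 297312/13 ≈ 22870.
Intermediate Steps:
I(W, N) = -2 + 2*N/(70 + W) (I(W, N) = -2 + (N + N)/(W + 70) = -2 + (2*N)/(70 + W) = -2 + 2*N/(70 + W))
(33732 - 10866) + I(-109, -120) = (33732 - 10866) + 2*(-70 - 120 - 1*(-109))/(70 - 109) = 22866 + 2*(-70 - 120 + 109)/(-39) = 22866 + 2*(-1/39)*(-81) = 22866 + 54/13 = 297312/13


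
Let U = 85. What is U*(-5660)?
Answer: -481100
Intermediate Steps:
U*(-5660) = 85*(-5660) = -481100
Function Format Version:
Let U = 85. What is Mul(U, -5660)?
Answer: -481100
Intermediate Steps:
Mul(U, -5660) = Mul(85, -5660) = -481100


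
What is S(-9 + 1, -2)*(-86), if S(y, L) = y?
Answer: 688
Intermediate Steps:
S(-9 + 1, -2)*(-86) = (-9 + 1)*(-86) = -8*(-86) = 688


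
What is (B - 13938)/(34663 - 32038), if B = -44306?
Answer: -58244/2625 ≈ -22.188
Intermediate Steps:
(B - 13938)/(34663 - 32038) = (-44306 - 13938)/(34663 - 32038) = -58244/2625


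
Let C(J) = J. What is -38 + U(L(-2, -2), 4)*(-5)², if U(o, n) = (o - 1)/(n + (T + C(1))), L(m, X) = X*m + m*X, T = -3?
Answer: 99/2 ≈ 49.500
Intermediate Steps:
L(m, X) = 2*X*m (L(m, X) = X*m + X*m = 2*X*m)
U(o, n) = (-1 + o)/(-2 + n) (U(o, n) = (o - 1)/(n + (-3 + 1)) = (-1 + o)/(n - 2) = (-1 + o)/(-2 + n))
-38 + U(L(-2, -2), 4)*(-5)² = -38 + ((-1 + 2*(-2)*(-2))/(-2 + 4))*(-5)² = -38 + ((-1 + 8)/2)*25 = -38 + ((½)*7)*25 = -38 + (7/2)*25 = -38 + 175/2 = 99/2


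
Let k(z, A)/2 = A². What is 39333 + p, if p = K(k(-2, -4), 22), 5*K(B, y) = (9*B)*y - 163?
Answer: 202838/5 ≈ 40568.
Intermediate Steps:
k(z, A) = 2*A²
K(B, y) = -163/5 + 9*B*y/5 (K(B, y) = ((9*B)*y - 163)/5 = (9*B*y - 163)/5 = (-163 + 9*B*y)/5 = -163/5 + 9*B*y/5)
p = 6173/5 (p = -163/5 + (9/5)*(2*(-4)²)*22 = -163/5 + (9/5)*(2*16)*22 = -163/5 + (9/5)*32*22 = -163/5 + 6336/5 = 6173/5 ≈ 1234.6)
39333 + p = 39333 + 6173/5 = 202838/5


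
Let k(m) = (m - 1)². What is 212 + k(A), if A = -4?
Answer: 237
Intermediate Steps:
k(m) = (-1 + m)²
212 + k(A) = 212 + (-1 - 4)² = 212 + (-5)² = 212 + 25 = 237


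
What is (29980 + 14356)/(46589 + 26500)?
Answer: 44336/73089 ≈ 0.60660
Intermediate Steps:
(29980 + 14356)/(46589 + 26500) = 44336/73089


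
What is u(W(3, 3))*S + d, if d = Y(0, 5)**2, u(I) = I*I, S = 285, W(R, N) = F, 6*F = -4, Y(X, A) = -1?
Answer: 383/3 ≈ 127.67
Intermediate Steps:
F = -2/3 (F = (1/6)*(-4) = -2/3 ≈ -0.66667)
W(R, N) = -2/3
u(I) = I**2
d = 1 (d = (-1)**2 = 1)
u(W(3, 3))*S + d = (-2/3)**2*285 + 1 = (4/9)*285 + 1 = 380/3 + 1 = 383/3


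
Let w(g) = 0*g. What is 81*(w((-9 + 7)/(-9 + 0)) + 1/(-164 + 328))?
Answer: 81/164 ≈ 0.49390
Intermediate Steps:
w(g) = 0
81*(w((-9 + 7)/(-9 + 0)) + 1/(-164 + 328)) = 81*(0 + 1/(-164 + 328)) = 81*(0 + 1/164) = 81*(1/164) = 81/164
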